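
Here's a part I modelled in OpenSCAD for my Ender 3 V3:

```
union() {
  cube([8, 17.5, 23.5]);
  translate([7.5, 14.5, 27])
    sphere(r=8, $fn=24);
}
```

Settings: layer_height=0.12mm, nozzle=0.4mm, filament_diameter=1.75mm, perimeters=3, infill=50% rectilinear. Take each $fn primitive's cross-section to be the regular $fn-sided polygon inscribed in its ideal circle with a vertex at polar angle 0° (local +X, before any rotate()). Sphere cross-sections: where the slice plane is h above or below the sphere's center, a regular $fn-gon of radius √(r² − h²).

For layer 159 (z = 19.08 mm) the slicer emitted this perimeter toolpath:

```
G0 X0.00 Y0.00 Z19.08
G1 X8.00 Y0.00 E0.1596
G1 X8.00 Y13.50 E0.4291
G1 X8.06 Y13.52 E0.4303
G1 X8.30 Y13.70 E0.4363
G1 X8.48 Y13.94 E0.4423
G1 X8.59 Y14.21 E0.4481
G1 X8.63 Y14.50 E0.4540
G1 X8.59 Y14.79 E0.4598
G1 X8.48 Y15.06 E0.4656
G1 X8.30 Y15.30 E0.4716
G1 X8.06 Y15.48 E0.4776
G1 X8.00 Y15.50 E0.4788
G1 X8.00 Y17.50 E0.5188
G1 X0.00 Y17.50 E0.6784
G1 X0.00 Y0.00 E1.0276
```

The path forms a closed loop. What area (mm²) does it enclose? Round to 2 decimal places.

140.90 mm²

Apply the shoelace formula to the sequence of (X, Y) vertices; enclosed area = 140.90 mm².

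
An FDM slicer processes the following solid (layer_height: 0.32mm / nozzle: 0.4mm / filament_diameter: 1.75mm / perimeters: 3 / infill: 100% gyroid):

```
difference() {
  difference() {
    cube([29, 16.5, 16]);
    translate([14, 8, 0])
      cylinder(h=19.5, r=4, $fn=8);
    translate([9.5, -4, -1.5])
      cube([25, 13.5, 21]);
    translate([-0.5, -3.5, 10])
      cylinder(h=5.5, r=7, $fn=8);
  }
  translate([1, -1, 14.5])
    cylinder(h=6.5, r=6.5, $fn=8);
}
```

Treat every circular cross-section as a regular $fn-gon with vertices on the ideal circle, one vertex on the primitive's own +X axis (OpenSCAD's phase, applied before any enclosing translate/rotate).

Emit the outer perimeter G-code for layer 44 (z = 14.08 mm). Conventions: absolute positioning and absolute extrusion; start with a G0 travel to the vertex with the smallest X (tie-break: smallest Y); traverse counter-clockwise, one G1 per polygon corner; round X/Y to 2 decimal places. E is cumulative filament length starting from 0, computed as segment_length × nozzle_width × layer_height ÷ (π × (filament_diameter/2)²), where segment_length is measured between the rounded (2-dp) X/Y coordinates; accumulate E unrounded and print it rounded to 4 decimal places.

At z = 14.08 mm: the 29×16.5 cube contributes its full rectangle; the r=4 cylinder at (14, 8) contributes a regular 8-gon of circumradius 4; the cube at (9.5, -4) is present — its section is the full 25×13.5 rectangle; the r=7 cylinder at (-0.5, -3.5) contributes a regular 8-gon of circumradius 7; Taking the first minus the rest: starting from the 29×16.5 cube, the r=4 cylinder at (14, 8) lies wholly inside it (removes its full 45.25 mm² and its 24.49 mm outline becomes a hole wall); the 25×13.5 cube at (9.5, -4) partially overlaps it — only the 151.55 mm² overlap (of its 337.50 mm²) is removed, clipping the outline; the r=7 cylinder at (-0.5, -3.5) partially overlaps it — only the 10.99 mm² overlap (of its 138.59 mm²) is removed, clipping the outline — 1 connected region; the cylinder at (1, -1) is not intersected at this z (z outside [14.5, 21]); Taking the first minus the rest: none of the subtracted shapes is present at this height, so the result so far is unchanged — 1 connected region. The outline is a single polygon with 13 vertices. Extrusion per mm of travel: 0.4 × 0.32 / (π × 0.875²) = 0.053216. Accumulating E over each segment gives final E = 4.8580.

G0 X0.00 Y3.29 Z14.08
G1 X4.45 Y1.45 E0.2563
G1 X5.05 Y0.00 E0.3398
G1 X9.50 Y0.00 E0.5766
G1 X9.50 Y9.50 E1.0821
G1 X10.62 Y9.50 E1.1417
G1 X11.17 Y10.83 E1.2183
G1 X14.00 Y12.00 E1.3813
G1 X16.83 Y10.83 E1.5443
G1 X17.38 Y9.50 E1.6208
G1 X29.00 Y9.50 E2.2392
G1 X29.00 Y16.50 E2.6117
G1 X0.00 Y16.50 E4.1550
G1 X0.00 Y3.29 E4.8580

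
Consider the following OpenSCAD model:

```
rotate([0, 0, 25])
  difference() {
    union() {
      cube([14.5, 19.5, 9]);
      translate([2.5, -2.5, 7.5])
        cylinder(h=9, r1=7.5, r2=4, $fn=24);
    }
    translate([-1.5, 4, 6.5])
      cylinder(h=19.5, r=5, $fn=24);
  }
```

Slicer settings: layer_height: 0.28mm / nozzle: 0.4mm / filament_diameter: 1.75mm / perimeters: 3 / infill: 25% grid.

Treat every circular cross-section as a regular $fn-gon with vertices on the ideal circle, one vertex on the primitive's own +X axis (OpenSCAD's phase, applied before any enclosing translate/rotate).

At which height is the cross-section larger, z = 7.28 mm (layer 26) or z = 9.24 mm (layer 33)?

layer 26 (z = 7.28 mm)

Layer 26 (z = 7.28): the cube is present — its section is the full 14.5×19.5 rectangle (area 282.75 mm²); the cone at (2.5, -2.5) is not intersected at this z (z outside [7.5, 16.5]); Combining (union): only the 14.5×19.5 cube is present, so the union is just that shape — area = 282.75 mm²; the cylinder at (-1.5, 4): section is a regular 24-gon, circumradius r=5 (area = (24/2)·5.000²·sin(360°/24) = 77.65 mm²); Subtracting the remaining from the first: starting from the result so far (282.75 mm²), the r=5 cylinder at (-1.5, 4) partially overlaps it — only the 23.52 mm² overlap (of its 77.65 mm²) is removed, clipping the outline — area = 259.23 mm²; (whole slice rotated 25° about Z — lengths, areas and connectivity unchanged). So its area = 259.23 mm². Layer 33 (z = 9.24): the cube is absent (z outside [0, 9]); the cone at (2.5, -2.5) (r1=7.5→r2=4) has section circumradius 6.823 here — a regular 24-gon (area = (24/2)·6.823²·sin(360°/24) = 144.60 mm²); Taking the union: only the cone at (2.5, -2.5) is present, so the union is just that shape — area = 144.60 mm²; the r=5 cylinder at (-1.5, 4) gives a regular 24-gon of circumradius 5 (constant along its height) (area = (24/2)·5.000²·sin(360°/24) = 77.65 mm²); Subtracting the remaining from the first: starting from the result so far (144.60 mm²), the r=5 cylinder at (-1.5, 4) partially overlaps it — only the 25.08 mm² overlap (of its 77.65 mm²) is removed, clipping the outline — area = 119.52 mm²; (rotated 25° about Z; rotation is an isometry so areas/perimeters/island counts are preserved). So its area = 119.52 mm². Layer 26 is larger (259.23 vs 119.52 mm²).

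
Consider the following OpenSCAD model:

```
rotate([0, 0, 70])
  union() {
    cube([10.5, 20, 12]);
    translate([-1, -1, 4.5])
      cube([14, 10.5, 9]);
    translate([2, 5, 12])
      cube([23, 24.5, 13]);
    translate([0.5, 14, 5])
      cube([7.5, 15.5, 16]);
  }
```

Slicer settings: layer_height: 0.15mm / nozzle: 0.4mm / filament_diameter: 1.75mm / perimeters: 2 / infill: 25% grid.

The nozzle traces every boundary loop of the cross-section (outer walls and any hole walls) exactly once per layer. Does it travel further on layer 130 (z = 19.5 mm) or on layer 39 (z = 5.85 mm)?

Layer 130 (z = 19.5): the cube is not intersected at this z (z outside [0, 12]); the cube at (-1, -1) is not intersected at this z (z outside [4.5, 13.5]); the 23×24.5 cube at (2, 5) contributes its full rectangle (perimeter 95.00 mm); the cube at (0.5, 14) is present — its section is the full 7.5×15.5 rectangle (perimeter 46.00 mm); Taking the union: the regions partially overlap (shared area 93.00 mm²), so the edge portions inside another operand are dropped and the merged outline is re-measured after clipping — boundary = 98.00 mm; (rotated 70° about Z; rotation is an isometry so areas/perimeters/island counts are preserved). So its perimeter = 98.00 mm. Layer 39 (z = 5.85): the cube is present — its section is the full 10.5×20 rectangle (perimeter 61.00 mm); the cube at (-1, -1) (footprint 14×10.5) is included at this height (perimeter 49.00 mm); the cube at (2, 5) is absent (z outside [12, 25]); the cube at (0.5, 14) is present — its section is the full 7.5×15.5 rectangle (perimeter 46.00 mm); Merging all regions: the regions partially overlap (shared area 144.75 mm²), so the edge portions inside another operand are dropped and the merged outline is re-measured after clipping — boundary = 89.00 mm; (whole slice rotated 70° about Z — lengths, areas and connectivity unchanged). So its perimeter = 89.00 mm. Layer 130 is larger (98.00 vs 89.00 mm).

layer 130 (z = 19.5 mm)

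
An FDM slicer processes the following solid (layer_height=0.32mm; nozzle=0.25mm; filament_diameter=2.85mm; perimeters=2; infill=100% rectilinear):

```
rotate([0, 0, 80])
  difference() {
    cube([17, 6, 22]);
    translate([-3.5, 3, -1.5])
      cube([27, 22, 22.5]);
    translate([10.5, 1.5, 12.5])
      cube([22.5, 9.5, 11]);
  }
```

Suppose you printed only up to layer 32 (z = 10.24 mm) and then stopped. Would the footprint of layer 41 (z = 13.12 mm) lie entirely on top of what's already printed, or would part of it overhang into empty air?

Compare the two slices. At z = 10.24: the cube (footprint 17×6) is included at this height (area 102.00 mm²); the 27×22 cube at (-3.5, 3) contributes its full rectangle (area 594.00 mm²); the cube at (10.5, 1.5) does not reach this height (z outside [12.5, 23.5]); After the difference (first − rest): starting from the 17×6 cube (102.00 mm²), the 27×22 cube at (-3.5, 3) partially overlaps it — only the 51.00 mm² overlap (of its 594.00 mm²) is removed, clipping the outline — area = 51.00 mm²; (rotated 80° about Z; rotation is an isometry so areas/perimeters/island counts are preserved). At z = 13.12: the 17×6 cube contributes its full rectangle (area 102.00 mm²); the cube at (-3.5, 3) (footprint 27×22) is included at this height (area 594.00 mm²); the cube at (10.5, 1.5) (footprint 22.5×9.5) is included at this height (area 213.75 mm²); After the difference (first − rest): starting from the 17×6 cube (102.00 mm²), the 27×22 cube at (-3.5, 3) partially overlaps it — only the 51.00 mm² overlap (of its 594.00 mm²) is removed, clipping the outline; the 22.5×9.5 cube at (10.5, 1.5) partially overlaps it — only the 9.75 mm² overlap (of its 213.75 mm²) is removed, clipping the outline — area = 41.25 mm²; (whole slice rotated 80° about Z — lengths, areas and connectivity unchanged). Checking containment: the cross-section at z = 13.12 is a subset of the cross-section at z = 10.24.

entirely on top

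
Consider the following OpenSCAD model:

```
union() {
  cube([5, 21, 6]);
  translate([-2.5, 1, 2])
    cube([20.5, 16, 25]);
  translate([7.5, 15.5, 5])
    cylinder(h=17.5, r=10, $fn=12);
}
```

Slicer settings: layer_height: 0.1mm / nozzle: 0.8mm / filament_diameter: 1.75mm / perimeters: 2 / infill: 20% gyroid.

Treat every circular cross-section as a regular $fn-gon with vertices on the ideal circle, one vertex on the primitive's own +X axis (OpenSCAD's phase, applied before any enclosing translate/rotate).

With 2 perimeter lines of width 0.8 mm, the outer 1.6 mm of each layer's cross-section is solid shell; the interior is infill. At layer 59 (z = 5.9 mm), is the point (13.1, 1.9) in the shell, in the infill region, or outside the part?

At z = 5.9 mm: the cube (footprint 5×21) is included at this height; the cube at (-2.5, 1) (footprint 20.5×16) is included at this height; the r=10 cylinder at (7.5, 15.5) gives a regular 12-gon of circumradius 10 (constant along its height); Combining (union): the regions partially overlap (shared area 279.40 mm²), so overlapping operands fuse into one piece — 1 connected region. Overall, the cross-section is a single solid region. The nearest boundary edge runs (18.00, 1.00)→(5.00, 1.00); distance from the point to it = 0.90 mm. The point is inside the cross-section, 0.90 mm from the nearest boundary — within the 1.6 mm shell band (2 × 0.8).

shell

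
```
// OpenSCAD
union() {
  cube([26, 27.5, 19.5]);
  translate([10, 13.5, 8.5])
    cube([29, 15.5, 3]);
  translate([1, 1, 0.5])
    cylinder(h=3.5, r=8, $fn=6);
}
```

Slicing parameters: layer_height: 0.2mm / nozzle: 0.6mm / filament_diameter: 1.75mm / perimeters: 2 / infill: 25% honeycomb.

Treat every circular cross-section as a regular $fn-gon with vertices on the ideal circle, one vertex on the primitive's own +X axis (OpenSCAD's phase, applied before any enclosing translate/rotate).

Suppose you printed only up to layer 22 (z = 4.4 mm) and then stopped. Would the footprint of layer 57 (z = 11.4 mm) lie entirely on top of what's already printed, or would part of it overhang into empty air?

Compare the two slices. At z = 4.4: the 26×27.5 cube contributes its full rectangle (area 715.00 mm²); the cube at (10, 13.5) is absent (z outside [8.5, 11.5]); the cylinder at (1, 1) is not intersected at this z (z outside [0.5, 4]); Combining (union): only the 26×27.5 cube is present, so the union is just that shape — area = 715.00 mm². At z = 11.4: the cube is present — its section is the full 26×27.5 rectangle (area 715.00 mm²); the cube at (10, 13.5) is present — its section is the full 29×15.5 rectangle (area 449.50 mm²); the cylinder at (1, 1) is absent (z outside [0.5, 4]); Taking the union: the regions partially overlap — summed areas 1164.50 mm² minus the doubly-counted overlap 224.00 mm² gives 940.50 mm² — area = 940.50 mm². Checking containment: at z = 11.4 the cross-section extends beyond the z = 4.4 cross-section by about 225.50 mm².

part overhangs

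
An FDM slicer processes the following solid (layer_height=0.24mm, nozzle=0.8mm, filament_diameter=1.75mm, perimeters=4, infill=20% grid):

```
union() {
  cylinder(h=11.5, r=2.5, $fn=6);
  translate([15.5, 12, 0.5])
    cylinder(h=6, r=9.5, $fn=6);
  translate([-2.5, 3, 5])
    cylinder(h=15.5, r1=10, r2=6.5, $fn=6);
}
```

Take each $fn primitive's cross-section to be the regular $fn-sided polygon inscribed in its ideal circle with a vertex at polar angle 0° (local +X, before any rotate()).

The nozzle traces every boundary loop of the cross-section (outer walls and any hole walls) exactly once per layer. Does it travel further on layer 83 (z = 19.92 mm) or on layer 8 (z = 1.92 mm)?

layer 8 (z = 1.92 mm)

Layer 83 (z = 19.92): the cylinder does not reach this height (z outside [0, 11.5]); the cylinder at (15.5, 12) does not reach this height (z outside [0.5, 6.5]); the cone at (-2.5, 3): at t=0.963 of its height the radius interpolates to r₁+(r₂−r₁)t = 6.631, giving a regular 6-gon of that circumradius (perimeter = 2·6·6.631·sin(180°/6) = 39.79 mm); Combining (union): only the cone at (-2.5, 3) is present, so the union is just that shape — boundary = 39.79 mm. So its perimeter = 39.79 mm. Layer 8 (z = 1.92): the r=2.5 cylinder gives a regular 6-gon of circumradius 2.5 (constant along its height) (perimeter = 2·6·2.500·sin(180°/6) = 15.00 mm); the r=9.5 cylinder at (15.5, 12) gives a regular 6-gon of circumradius 9.5 (constant along its height) (perimeter = 2·6·9.500·sin(180°/6) = 57.00 mm); the cone at (-2.5, 3) is absent (z outside [5, 20.5]); Combining (union): the 2 present regions are separate (no shared area or edge), so areas and boundary lengths simply add and each stays a separate island — boundary = 72.00 mm. So its perimeter = 72.00 mm. Layer 8 is larger (72.00 vs 39.79 mm).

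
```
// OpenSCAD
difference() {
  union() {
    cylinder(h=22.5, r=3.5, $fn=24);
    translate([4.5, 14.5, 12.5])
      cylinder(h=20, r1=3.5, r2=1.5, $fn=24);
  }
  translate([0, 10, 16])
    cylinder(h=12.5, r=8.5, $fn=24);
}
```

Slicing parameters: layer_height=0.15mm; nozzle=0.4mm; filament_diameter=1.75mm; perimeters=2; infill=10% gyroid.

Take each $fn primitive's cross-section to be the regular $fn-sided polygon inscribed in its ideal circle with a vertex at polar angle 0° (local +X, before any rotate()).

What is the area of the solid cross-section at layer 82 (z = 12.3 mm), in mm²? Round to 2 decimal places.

At z = 12.3 mm: the cylinder: section is a regular 24-gon, circumradius r=3.5 (area = (24/2)·3.500²·sin(360°/24) = 38.05 mm²); the cone at (4.5, 14.5) is not intersected at this z (z outside [12.5, 32.5]); Taking the union: only the r=3.5 cylinder is present, so the union is just that shape — area = 38.05 mm²; the cylinder at (0, 10) is not intersected at this z (z outside [16, 28.5]); After the difference (first − rest): none of the subtracted shapes is present at this height, so the result so far is unchanged — area = 38.05 mm². Overall, the cross-section is a single solid region. Net area = 38.05 mm².

38.05 mm²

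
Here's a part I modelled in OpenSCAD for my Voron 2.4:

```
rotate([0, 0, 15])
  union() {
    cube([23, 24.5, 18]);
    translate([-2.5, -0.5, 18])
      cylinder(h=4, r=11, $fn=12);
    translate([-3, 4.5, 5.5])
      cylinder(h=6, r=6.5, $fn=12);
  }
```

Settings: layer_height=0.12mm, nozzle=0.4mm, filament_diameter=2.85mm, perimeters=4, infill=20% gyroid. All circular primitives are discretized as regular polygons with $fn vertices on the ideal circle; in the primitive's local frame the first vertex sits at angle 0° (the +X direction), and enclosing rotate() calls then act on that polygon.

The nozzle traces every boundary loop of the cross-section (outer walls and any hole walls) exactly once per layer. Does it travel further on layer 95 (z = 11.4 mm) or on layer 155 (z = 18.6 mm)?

Layer 95 (z = 11.4): the cube (footprint 23×24.5) is included at this height (perimeter 95.00 mm); the cylinder at (-2.5, -0.5) is not intersected at this z (z outside [18, 22]); the r=6.5 cylinder at (-3, 4.5) gives a regular 12-gon of circumradius 6.5 (constant along its height) (perimeter = 2·12·6.500·sin(180°/12) = 40.38 mm); Merging all regions: the regions partially overlap (shared area 25.86 mm²), so the edge portions inside another operand are dropped and the merged outline is re-measured after clipping — boundary = 111.68 mm; (whole slice rotated 15° about Z — lengths, areas and connectivity unchanged). So its perimeter = 111.68 mm. Layer 155 (z = 18.6): the cube does not reach this height (z outside [0, 18]); the r=11 cylinder at (-2.5, -0.5) contributes a regular 12-gon of circumradius 11 (perimeter = 2·12·11.000·sin(180°/12) = 68.33 mm); the cylinder at (-3, 4.5) is absent (z outside [5.5, 11.5]); Combining (union): only the r=11 cylinder at (-2.5, -0.5) is present, so the union is just that shape — boundary = 68.33 mm; (whole slice rotated 15° about Z — lengths, areas and connectivity unchanged). So its perimeter = 68.33 mm. Layer 95 is larger (111.68 vs 68.33 mm).

layer 95 (z = 11.4 mm)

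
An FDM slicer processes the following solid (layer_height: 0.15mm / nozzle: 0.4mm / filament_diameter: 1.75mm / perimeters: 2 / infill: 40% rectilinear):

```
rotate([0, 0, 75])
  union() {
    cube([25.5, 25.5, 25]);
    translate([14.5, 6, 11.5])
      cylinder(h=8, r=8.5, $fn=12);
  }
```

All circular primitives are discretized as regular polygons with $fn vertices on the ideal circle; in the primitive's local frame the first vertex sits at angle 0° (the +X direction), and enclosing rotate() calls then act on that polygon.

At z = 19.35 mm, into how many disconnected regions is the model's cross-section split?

1

At z = 19.35 mm: the cube (footprint 25.5×25.5) is included at this height; the r=8.5 cylinder at (14.5, 6) contributes a regular 12-gon of circumradius 8.5; Taking the union: the regions partially overlap (shared area 198.49 mm²), so overlapping operands fuse into one piece — 1 connected region; (rotated 75° about Z; rotation is an isometry so areas/perimeters/island counts are preserved). The result has 1 disconnected region.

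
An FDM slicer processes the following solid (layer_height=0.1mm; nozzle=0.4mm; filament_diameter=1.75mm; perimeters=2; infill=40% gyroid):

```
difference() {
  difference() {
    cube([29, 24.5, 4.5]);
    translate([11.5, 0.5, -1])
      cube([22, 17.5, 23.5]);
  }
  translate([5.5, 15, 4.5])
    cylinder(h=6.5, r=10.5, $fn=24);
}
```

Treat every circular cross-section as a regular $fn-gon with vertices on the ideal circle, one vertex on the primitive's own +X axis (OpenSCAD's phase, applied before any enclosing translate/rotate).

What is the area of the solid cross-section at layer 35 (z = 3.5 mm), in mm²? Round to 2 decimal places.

404.25 mm²

At z = 3.5 mm: the 29×24.5 cube contributes its full rectangle (area 710.50 mm²); the cube at (11.5, 0.5) is present — its section is the full 22×17.5 rectangle (area 385.00 mm²); After the difference (first − rest): starting from the 29×24.5 cube (710.50 mm²), the 22×17.5 cube at (11.5, 0.5) partially overlaps it — only the 306.25 mm² overlap (of its 385.00 mm²) is removed, clipping the outline — area = 404.25 mm²; the cylinder at (5.5, 15) does not reach this height (z outside [4.5, 11]); Subtracting the remaining from the first: none of the subtracted shapes is present at this height, so that combined region is unchanged — area = 404.25 mm². Overall, the cross-section is a single solid region. Net area = 404.25 mm².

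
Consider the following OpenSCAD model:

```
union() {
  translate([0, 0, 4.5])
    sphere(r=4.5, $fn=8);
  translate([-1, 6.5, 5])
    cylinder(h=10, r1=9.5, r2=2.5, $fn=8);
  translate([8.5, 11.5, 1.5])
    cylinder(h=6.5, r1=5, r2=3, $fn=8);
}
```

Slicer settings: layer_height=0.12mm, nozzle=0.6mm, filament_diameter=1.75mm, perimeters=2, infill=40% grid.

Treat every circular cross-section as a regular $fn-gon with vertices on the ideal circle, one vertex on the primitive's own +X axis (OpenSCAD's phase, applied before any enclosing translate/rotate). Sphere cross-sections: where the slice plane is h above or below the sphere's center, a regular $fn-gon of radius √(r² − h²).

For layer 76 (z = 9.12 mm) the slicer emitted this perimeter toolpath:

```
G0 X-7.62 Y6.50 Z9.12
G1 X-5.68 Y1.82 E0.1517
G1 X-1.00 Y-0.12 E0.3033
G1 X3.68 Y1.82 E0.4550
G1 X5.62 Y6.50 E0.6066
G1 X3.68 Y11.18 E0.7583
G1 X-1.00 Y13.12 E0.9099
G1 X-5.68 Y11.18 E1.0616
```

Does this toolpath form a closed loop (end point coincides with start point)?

Start point (G0): (-7.62, 6.50). End point (last G1): the path does not return to the start — open.

no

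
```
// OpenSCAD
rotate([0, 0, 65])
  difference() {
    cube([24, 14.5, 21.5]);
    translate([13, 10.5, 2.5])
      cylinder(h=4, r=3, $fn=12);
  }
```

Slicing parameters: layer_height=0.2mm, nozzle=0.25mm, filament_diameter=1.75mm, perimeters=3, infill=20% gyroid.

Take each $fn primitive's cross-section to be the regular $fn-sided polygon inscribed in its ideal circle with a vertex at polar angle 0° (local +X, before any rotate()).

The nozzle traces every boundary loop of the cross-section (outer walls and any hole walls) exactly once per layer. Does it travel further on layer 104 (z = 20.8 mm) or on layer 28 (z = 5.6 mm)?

layer 28 (z = 5.6 mm)

Layer 104 (z = 20.8): the 24×14.5 cube contributes its full rectangle (perimeter 77.00 mm); the cylinder at (13, 10.5) is absent (z outside [2.5, 6.5]); Taking the first minus the rest: none of the subtracted shapes is present at this height, so the 24×14.5 cube is unchanged — boundary = 77.00 mm; (rotated 65° about Z; rotation is an isometry so areas/perimeters/island counts are preserved). So its perimeter = 77.00 mm. Layer 28 (z = 5.6): the cube (footprint 24×14.5) is included at this height (perimeter 77.00 mm); the cylinder at (13, 10.5): section is a regular 12-gon, circumradius r=3 (perimeter = 2·12·3.000·sin(180°/12) = 18.63 mm); Subtracting the remaining from the first: starting from the 24×14.5 cube, the r=3 cylinder at (13, 10.5) lies wholly inside it (removes its full 27.00 mm² and its 18.63 mm outline becomes a hole wall) — boundary (outer + 1 inner loop) = 95.63 mm; (whole slice rotated 65° about Z — lengths, areas and connectivity unchanged). So its perimeter = 95.63 mm. Layer 28 is larger (95.63 vs 77.00 mm).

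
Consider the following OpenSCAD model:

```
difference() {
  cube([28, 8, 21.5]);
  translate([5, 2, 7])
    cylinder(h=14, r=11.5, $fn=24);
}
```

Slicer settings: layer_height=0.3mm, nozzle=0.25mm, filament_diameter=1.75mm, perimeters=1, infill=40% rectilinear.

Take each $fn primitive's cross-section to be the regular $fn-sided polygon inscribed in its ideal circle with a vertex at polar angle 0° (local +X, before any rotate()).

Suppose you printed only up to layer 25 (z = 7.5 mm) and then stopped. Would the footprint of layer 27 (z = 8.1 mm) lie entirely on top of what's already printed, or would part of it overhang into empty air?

Compare the two slices. At z = 7.5: the cube is present — its section is the full 28×8 rectangle (area 224.00 mm²); the cylinder at (5, 2): section is a regular 24-gon, circumradius r=11.5 (area = (24/2)·11.500²·sin(360°/24) = 410.75 mm²); Subtracting the remaining from the first: starting from the 28×8 cube (224.00 mm²), the r=11.5 cylinder at (5, 2) partially overlaps it — only the 128.06 mm² overlap (of its 410.75 mm²) is removed, clipping the outline — area = 95.94 mm². At z = 8.1: the cube (footprint 28×8) is included at this height (area 224.00 mm²); the r=11.5 cylinder at (5, 2) gives a regular 24-gon of circumradius 11.5 (constant along its height) (area = (24/2)·11.500²·sin(360°/24) = 410.75 mm²); Subtracting the remaining from the first: starting from the 28×8 cube (224.00 mm²), the r=11.5 cylinder at (5, 2) partially overlaps it — only the 128.06 mm² overlap (of its 410.75 mm²) is removed, clipping the outline — area = 95.94 mm². Checking containment: the cross-section at z = 8.1 is a subset of the cross-section at z = 7.5.

entirely on top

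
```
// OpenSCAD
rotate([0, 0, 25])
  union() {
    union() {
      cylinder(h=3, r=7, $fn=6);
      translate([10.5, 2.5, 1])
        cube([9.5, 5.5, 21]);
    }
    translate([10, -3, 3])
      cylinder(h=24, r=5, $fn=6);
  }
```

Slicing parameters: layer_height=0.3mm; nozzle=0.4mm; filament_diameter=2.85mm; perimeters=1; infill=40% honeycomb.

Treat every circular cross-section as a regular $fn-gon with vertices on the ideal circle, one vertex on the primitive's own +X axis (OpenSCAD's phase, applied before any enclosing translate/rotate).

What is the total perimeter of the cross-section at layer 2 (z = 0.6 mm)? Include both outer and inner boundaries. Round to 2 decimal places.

42.00 mm

At z = 0.6 mm: the r=7 cylinder contributes a regular 6-gon of circumradius 7 (perimeter = 2·6·7.000·sin(180°/6) = 42.00 mm); the cube at (10.5, 2.5) is not intersected at this z (z outside [1, 22]); Merging all regions: only the r=7 cylinder is present, so the union is just that shape — boundary = 42.00 mm; the cylinder at (10, -3) does not reach this height (z outside [3, 27]); Merging all regions: only that combined region is present, so the union is just that shape — boundary = 42.00 mm; (whole slice rotated 25° about Z — lengths, areas and connectivity unchanged). Overall, the cross-section is a single solid region. Total boundary length (outer) = 42.00 mm.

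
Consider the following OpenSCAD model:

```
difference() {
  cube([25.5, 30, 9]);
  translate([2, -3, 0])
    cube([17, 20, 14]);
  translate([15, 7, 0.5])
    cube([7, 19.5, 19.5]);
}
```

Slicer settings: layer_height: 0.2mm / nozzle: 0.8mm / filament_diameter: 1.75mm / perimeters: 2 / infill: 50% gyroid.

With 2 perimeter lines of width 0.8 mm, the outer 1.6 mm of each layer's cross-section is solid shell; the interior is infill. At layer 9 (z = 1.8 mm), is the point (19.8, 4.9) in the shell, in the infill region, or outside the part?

At z = 1.8 mm: the cube is present — its section is the full 25.5×30 rectangle; the cube at (2, -3) is present — its section is the full 17×20 rectangle; the cube at (15, 7) is present — its section is the full 7×19.5 rectangle; Taking the first minus the rest: starting from the 25.5×30 cube, the 17×20 cube at (2, -3) partially overlaps it — only the 289.00 mm² overlap (of its 340.00 mm²) is removed, clipping the outline; the 7×19.5 cube at (15, 7) partially overlaps it — only the 96.50 mm² overlap (of its 136.50 mm²) is removed, clipping the outline — 1 connected region. Overall, the cross-section is a single solid region. The nearest boundary edge runs (19.00, 0.00)→(19.00, 7.00); distance from the point to it = 0.80 mm. The point is inside the cross-section, 0.80 mm from the nearest boundary — within the 1.6 mm shell band (2 × 0.8).

shell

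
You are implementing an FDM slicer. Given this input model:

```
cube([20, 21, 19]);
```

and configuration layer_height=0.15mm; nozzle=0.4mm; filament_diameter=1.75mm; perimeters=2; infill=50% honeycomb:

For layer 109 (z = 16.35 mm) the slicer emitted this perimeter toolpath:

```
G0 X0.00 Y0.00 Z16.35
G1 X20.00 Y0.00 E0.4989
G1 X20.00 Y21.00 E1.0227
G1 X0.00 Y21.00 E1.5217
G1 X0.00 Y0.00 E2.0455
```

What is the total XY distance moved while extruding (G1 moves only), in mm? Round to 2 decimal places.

82.00 mm

Sum the Euclidean lengths of each G1 segment: total = 82.00 mm.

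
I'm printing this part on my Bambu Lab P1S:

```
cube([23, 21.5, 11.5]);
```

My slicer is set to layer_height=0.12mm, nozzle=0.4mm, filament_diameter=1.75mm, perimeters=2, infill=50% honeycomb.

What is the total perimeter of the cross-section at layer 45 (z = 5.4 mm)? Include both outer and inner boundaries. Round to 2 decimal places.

89.00 mm

At z = 5.4 mm: the cube (footprint 23×21.5) is included at this height (perimeter 89.00 mm). Overall, the cross-section is a single solid region. Total boundary length (outer) = 89.00 mm.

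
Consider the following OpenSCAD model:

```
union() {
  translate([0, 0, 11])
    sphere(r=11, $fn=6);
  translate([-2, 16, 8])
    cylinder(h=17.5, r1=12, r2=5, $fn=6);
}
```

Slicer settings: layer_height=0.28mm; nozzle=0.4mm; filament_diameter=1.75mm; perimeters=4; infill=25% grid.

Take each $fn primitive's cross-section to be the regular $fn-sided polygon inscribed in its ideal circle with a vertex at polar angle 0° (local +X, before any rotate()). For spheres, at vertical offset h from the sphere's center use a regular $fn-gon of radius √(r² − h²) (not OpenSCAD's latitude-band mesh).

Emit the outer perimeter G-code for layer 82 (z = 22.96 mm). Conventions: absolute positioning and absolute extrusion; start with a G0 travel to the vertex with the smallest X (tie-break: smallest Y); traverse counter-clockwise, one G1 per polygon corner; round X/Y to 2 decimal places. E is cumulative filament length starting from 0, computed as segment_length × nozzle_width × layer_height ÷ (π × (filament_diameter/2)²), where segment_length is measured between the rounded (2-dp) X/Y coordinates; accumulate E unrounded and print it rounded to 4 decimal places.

G0 X-8.02 Y16.00 Z22.96
G1 X-5.01 Y10.79 E0.2802
G1 X1.01 Y10.79 E0.5605
G1 X4.02 Y16.00 E0.8407
G1 X1.01 Y21.21 E1.1208
G1 X-5.01 Y21.21 E1.4012
G1 X-8.02 Y16.00 E1.6813

At z = 22.96 mm: the sphere does not reach this height (|z−center|=11.960 > r=11); the cone at (-2, 16): at t=0.855 of its height the radius interpolates to r₁+(r₂−r₁)t = 6.016, giving a regular 6-gon of that circumradius; Combining (union): only the cone at (-2, 16) is present, so the union is just that shape — 1 connected region. The outline is a single polygon with 6 vertices. Extrusion per mm of travel: 0.4 × 0.28 / (π × 0.875²) = 0.046564. Accumulating E over each segment gives final E = 1.6813.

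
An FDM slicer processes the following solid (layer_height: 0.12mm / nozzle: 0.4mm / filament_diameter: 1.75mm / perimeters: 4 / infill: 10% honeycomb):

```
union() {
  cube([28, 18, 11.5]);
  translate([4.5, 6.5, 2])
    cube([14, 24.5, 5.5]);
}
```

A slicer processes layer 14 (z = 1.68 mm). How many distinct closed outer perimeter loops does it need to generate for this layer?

At z = 1.68 mm: the cube (footprint 28×18) is included at this height; the cube at (4.5, 6.5) is not intersected at this z (z outside [2, 7.5]); Taking the union: only the 28×18 cube is present, so the union is just that shape — 1 connected region. The result has 1 disconnected region.

1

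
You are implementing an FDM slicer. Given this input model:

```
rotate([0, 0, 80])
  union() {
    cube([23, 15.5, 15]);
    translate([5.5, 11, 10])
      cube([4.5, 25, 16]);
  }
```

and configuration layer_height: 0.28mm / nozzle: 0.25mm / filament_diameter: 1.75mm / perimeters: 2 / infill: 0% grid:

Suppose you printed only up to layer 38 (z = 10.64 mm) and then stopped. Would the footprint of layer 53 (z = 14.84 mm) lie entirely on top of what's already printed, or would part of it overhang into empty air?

entirely on top

Compare the two slices. At z = 10.64: the 23×15.5 cube contributes its full rectangle (area 356.50 mm²); the 4.5×25 cube at (5.5, 11) contributes its full rectangle (area 112.50 mm²); Taking the union: the regions partially overlap — summed areas 469.00 mm² minus the doubly-counted overlap 20.25 mm² gives 448.75 mm² — area = 448.75 mm²; (rotated 80° about Z; rotation is an isometry so areas/perimeters/island counts are preserved). At z = 14.84: the cube (footprint 23×15.5) is included at this height (area 356.50 mm²); the cube at (5.5, 11) (footprint 4.5×25) is included at this height (area 112.50 mm²); Taking the union: the regions partially overlap — summed areas 469.00 mm² minus the doubly-counted overlap 20.25 mm² gives 448.75 mm² — area = 448.75 mm²; (rotated 80° about Z; rotation is an isometry so areas/perimeters/island counts are preserved). Checking containment: the cross-section at z = 14.84 is a subset of the cross-section at z = 10.64.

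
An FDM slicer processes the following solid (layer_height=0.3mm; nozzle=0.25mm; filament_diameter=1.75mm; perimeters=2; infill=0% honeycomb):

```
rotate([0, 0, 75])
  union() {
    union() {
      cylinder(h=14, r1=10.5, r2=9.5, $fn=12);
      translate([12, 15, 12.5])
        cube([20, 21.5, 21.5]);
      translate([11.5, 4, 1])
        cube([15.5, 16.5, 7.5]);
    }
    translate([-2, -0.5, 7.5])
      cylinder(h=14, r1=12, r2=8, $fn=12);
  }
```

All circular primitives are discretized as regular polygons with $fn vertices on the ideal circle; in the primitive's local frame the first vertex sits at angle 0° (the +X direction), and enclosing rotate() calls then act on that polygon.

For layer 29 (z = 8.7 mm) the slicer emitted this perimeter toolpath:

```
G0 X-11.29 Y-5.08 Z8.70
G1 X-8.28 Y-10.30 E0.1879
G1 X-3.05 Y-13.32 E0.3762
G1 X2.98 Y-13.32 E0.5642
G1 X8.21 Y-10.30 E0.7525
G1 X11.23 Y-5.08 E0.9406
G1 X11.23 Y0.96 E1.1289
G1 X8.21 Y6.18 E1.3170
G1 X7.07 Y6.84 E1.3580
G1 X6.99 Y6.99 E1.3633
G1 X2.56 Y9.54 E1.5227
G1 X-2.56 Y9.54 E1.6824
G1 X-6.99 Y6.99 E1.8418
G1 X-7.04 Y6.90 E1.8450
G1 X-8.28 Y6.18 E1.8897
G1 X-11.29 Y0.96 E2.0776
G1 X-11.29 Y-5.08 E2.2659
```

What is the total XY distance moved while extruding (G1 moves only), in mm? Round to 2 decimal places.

Sum the Euclidean lengths of each G1 segment: total = 72.67 mm.

72.67 mm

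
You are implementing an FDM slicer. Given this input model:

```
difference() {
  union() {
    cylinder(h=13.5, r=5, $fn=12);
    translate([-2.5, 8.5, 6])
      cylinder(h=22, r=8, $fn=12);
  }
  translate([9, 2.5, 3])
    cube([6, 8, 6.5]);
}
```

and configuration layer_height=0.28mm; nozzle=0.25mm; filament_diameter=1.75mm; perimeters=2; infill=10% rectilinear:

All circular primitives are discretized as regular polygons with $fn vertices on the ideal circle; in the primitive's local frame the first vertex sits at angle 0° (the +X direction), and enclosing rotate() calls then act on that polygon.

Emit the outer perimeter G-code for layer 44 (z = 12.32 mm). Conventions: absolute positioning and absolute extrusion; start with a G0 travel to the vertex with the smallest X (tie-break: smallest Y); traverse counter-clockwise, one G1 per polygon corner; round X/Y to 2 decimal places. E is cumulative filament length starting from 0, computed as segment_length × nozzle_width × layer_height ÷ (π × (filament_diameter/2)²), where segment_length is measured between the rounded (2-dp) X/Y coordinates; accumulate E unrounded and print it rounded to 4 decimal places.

G0 X-10.50 Y8.50 Z12.32
G1 X-9.43 Y4.50 E0.1205
G1 X-6.50 Y1.57 E0.2411
G1 X-4.71 Y1.09 E0.2950
G1 X-5.00 Y0.00 E0.3279
G1 X-4.33 Y-2.50 E0.4032
G1 X-2.50 Y-4.33 E0.4785
G1 X0.00 Y-5.00 E0.5538
G1 X2.50 Y-4.33 E0.6291
G1 X4.33 Y-2.50 E0.7045
G1 X5.00 Y0.00 E0.7798
G1 X4.33 Y2.50 E0.8551
G1 X3.38 Y3.45 E0.8942
G1 X4.43 Y4.50 E0.9374
G1 X5.50 Y8.50 E1.0579
G1 X4.43 Y12.50 E1.1784
G1 X1.50 Y15.43 E1.2990
G1 X-2.50 Y16.50 E1.4195
G1 X-6.50 Y15.43 E1.5400
G1 X-9.43 Y12.50 E1.6606
G1 X-10.50 Y8.50 E1.7811

At z = 12.32 mm: the r=5 cylinder contributes a regular 12-gon of circumradius 5; the r=8 cylinder at (-2.5, 8.5) gives a regular 12-gon of circumradius 8 (constant along its height); Merging all regions: the regions partially overlap (shared area 23.05 mm²), so overlapping operands fuse into one piece — 1 connected region; the cube at (9, 2.5) does not reach this height (z outside [3, 9.5]); Taking the first minus the rest: none of the subtracted shapes is present at this height, so that combined region is unchanged — 1 connected region. The outline is a single polygon with 20 vertices. Extrusion per mm of travel: 0.25 × 0.28 / (π × 0.875²) = 0.029103. Accumulating E over each segment gives final E = 1.7811.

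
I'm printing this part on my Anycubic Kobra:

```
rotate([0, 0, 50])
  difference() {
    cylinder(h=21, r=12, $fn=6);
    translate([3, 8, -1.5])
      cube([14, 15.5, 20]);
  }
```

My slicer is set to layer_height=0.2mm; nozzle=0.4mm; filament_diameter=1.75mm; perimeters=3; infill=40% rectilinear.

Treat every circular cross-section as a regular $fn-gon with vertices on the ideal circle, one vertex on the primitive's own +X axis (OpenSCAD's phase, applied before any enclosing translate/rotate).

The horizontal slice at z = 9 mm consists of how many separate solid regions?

At z = 9 mm: the r=12 cylinder gives a regular 6-gon of circumradius 12 (constant along its height); the cube at (3, 8) (footprint 14×15.5) is included at this height; Taking the first minus the rest: starting from the r=12 cylinder, the 14×15.5 cube at (3, 8) partially overlaps it — only the 8.83 mm² overlap (of its 217.00 mm²) is removed, clipping the outline — 1 connected region; (whole slice rotated 50° about Z — lengths, areas and connectivity unchanged). The result has 1 disconnected region.

1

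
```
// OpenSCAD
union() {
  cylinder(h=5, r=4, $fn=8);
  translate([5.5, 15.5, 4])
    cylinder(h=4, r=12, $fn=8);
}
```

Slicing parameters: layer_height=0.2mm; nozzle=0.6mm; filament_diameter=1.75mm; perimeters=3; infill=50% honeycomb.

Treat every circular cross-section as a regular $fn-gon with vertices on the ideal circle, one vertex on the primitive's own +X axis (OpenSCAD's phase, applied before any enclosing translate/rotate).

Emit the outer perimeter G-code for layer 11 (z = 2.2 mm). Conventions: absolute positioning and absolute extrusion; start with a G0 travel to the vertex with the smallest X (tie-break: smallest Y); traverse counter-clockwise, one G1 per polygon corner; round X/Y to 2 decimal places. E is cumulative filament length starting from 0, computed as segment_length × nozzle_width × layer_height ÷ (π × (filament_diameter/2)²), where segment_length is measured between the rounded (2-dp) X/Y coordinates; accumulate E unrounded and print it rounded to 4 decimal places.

At z = 2.2 mm: the cylinder: section is a regular 8-gon, circumradius r=4; the cylinder at (5.5, 15.5) is absent (z outside [4, 8]); Taking the union: only the r=4 cylinder is present, so the union is just that shape — 1 connected region. The outline is a single polygon with 8 vertices. Extrusion per mm of travel: 0.6 × 0.2 / (π × 0.875²) = 0.049890. Accumulating E over each segment gives final E = 1.2222.

G0 X-4.00 Y0.00 Z2.20
G1 X-2.83 Y-2.83 E0.1528
G1 X0.00 Y-4.00 E0.3056
G1 X2.83 Y-2.83 E0.4583
G1 X4.00 Y0.00 E0.6111
G1 X2.83 Y2.83 E0.7639
G1 X0.00 Y4.00 E0.9167
G1 X-2.83 Y2.83 E1.0695
G1 X-4.00 Y0.00 E1.2222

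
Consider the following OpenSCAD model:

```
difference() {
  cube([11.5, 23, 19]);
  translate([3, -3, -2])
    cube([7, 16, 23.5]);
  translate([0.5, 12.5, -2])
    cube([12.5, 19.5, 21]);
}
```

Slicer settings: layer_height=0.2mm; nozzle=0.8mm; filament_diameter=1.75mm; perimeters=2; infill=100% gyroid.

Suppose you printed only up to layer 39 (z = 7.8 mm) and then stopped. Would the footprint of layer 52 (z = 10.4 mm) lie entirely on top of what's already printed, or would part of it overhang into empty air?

entirely on top

Compare the two slices. At z = 7.8: the 11.5×23 cube contributes its full rectangle (area 264.50 mm²); the cube at (3, -3) is present — its section is the full 7×16 rectangle (area 112.00 mm²); the cube at (0.5, 12.5) is present — its section is the full 12.5×19.5 rectangle (area 243.75 mm²); After the difference (first − rest): starting from the 11.5×23 cube (264.50 mm²), the 7×16 cube at (3, -3) partially overlaps it — only the 91.00 mm² overlap (of its 112.00 mm²) is removed, clipping the outline; the 12.5×19.5 cube at (0.5, 12.5) partially overlaps it — only the 112.00 mm² overlap (of its 243.75 mm²) is removed, clipping the outline — area = 61.50 mm². At z = 10.4: the cube (footprint 11.5×23) is included at this height (area 264.50 mm²); the cube at (3, -3) is present — its section is the full 7×16 rectangle (area 112.00 mm²); the 12.5×19.5 cube at (0.5, 12.5) contributes its full rectangle (area 243.75 mm²); Subtracting the remaining from the first: starting from the 11.5×23 cube (264.50 mm²), the 7×16 cube at (3, -3) partially overlaps it — only the 91.00 mm² overlap (of its 112.00 mm²) is removed, clipping the outline; the 12.5×19.5 cube at (0.5, 12.5) partially overlaps it — only the 112.00 mm² overlap (of its 243.75 mm²) is removed, clipping the outline — area = 61.50 mm². Checking containment: the cross-section at z = 10.4 is a subset of the cross-section at z = 7.8.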